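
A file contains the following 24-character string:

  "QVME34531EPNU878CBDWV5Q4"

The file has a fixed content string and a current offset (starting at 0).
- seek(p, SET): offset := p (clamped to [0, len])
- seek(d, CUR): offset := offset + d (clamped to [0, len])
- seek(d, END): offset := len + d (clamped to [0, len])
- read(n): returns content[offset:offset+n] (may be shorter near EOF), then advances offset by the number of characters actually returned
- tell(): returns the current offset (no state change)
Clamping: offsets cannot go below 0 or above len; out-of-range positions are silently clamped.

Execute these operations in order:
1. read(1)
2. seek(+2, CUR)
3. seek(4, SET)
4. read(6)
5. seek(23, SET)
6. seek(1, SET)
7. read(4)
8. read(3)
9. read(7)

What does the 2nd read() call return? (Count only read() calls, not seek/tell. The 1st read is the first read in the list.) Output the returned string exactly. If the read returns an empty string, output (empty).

Answer: 34531E

Derivation:
After 1 (read(1)): returned 'Q', offset=1
After 2 (seek(+2, CUR)): offset=3
After 3 (seek(4, SET)): offset=4
After 4 (read(6)): returned '34531E', offset=10
After 5 (seek(23, SET)): offset=23
After 6 (seek(1, SET)): offset=1
After 7 (read(4)): returned 'VME3', offset=5
After 8 (read(3)): returned '453', offset=8
After 9 (read(7)): returned '1EPNU87', offset=15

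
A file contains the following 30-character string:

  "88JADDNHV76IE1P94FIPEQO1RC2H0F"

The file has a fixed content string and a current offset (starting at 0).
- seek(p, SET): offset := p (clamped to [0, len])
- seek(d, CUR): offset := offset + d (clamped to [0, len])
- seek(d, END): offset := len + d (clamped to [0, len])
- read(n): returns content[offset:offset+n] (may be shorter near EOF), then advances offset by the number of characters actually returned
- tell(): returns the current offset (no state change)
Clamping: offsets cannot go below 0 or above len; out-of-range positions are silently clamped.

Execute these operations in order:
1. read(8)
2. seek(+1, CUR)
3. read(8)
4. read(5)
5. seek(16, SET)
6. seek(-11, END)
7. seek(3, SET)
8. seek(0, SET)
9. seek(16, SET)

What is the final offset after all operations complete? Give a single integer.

Answer: 16

Derivation:
After 1 (read(8)): returned '88JADDNH', offset=8
After 2 (seek(+1, CUR)): offset=9
After 3 (read(8)): returned '76IE1P94', offset=17
After 4 (read(5)): returned 'FIPEQ', offset=22
After 5 (seek(16, SET)): offset=16
After 6 (seek(-11, END)): offset=19
After 7 (seek(3, SET)): offset=3
After 8 (seek(0, SET)): offset=0
After 9 (seek(16, SET)): offset=16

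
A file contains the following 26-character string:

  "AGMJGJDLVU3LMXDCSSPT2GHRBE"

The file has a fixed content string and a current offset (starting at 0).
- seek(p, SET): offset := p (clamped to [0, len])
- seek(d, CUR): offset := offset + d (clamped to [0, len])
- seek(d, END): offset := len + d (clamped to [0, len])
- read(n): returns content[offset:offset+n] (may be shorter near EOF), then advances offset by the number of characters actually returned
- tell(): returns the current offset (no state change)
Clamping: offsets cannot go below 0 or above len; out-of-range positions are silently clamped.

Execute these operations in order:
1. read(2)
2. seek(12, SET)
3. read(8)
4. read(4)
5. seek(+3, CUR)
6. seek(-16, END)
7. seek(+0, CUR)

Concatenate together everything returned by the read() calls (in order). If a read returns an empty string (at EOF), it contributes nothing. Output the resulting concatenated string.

Answer: AGMXDCSSPT2GHR

Derivation:
After 1 (read(2)): returned 'AG', offset=2
After 2 (seek(12, SET)): offset=12
After 3 (read(8)): returned 'MXDCSSPT', offset=20
After 4 (read(4)): returned '2GHR', offset=24
After 5 (seek(+3, CUR)): offset=26
After 6 (seek(-16, END)): offset=10
After 7 (seek(+0, CUR)): offset=10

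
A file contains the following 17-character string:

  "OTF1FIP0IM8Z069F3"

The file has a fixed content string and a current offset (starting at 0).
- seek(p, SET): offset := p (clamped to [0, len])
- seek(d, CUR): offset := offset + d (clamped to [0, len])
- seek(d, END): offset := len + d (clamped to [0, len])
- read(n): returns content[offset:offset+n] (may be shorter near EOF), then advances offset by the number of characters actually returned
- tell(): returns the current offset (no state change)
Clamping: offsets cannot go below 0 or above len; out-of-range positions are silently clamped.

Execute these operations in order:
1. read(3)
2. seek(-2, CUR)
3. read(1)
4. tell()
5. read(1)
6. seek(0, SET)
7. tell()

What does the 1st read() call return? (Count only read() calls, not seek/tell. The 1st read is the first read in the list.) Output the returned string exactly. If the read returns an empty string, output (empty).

After 1 (read(3)): returned 'OTF', offset=3
After 2 (seek(-2, CUR)): offset=1
After 3 (read(1)): returned 'T', offset=2
After 4 (tell()): offset=2
After 5 (read(1)): returned 'F', offset=3
After 6 (seek(0, SET)): offset=0
After 7 (tell()): offset=0

Answer: OTF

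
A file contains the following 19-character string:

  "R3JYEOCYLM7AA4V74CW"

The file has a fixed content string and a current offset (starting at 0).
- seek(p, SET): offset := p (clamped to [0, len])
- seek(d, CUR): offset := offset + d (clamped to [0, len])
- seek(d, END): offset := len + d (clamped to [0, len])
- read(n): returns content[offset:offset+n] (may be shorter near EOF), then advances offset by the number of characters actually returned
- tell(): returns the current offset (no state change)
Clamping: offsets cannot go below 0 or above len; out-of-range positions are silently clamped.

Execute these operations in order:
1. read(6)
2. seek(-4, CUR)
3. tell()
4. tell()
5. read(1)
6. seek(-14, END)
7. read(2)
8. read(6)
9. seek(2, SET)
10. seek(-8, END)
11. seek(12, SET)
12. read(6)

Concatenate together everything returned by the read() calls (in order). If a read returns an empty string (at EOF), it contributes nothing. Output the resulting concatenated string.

Answer: R3JYEOJOCYLM7AAA4V74C

Derivation:
After 1 (read(6)): returned 'R3JYEO', offset=6
After 2 (seek(-4, CUR)): offset=2
After 3 (tell()): offset=2
After 4 (tell()): offset=2
After 5 (read(1)): returned 'J', offset=3
After 6 (seek(-14, END)): offset=5
After 7 (read(2)): returned 'OC', offset=7
After 8 (read(6)): returned 'YLM7AA', offset=13
After 9 (seek(2, SET)): offset=2
After 10 (seek(-8, END)): offset=11
After 11 (seek(12, SET)): offset=12
After 12 (read(6)): returned 'A4V74C', offset=18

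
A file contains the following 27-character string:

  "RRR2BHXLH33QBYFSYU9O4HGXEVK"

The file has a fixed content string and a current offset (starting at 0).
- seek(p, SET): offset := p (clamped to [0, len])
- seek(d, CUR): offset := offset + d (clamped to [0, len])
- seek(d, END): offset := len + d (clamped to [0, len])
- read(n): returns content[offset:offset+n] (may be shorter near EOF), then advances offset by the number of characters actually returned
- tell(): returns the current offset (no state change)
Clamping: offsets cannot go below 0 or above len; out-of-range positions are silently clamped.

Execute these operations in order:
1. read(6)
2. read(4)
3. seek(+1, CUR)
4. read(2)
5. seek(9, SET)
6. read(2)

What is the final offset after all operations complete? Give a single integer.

Answer: 11

Derivation:
After 1 (read(6)): returned 'RRR2BH', offset=6
After 2 (read(4)): returned 'XLH3', offset=10
After 3 (seek(+1, CUR)): offset=11
After 4 (read(2)): returned 'QB', offset=13
After 5 (seek(9, SET)): offset=9
After 6 (read(2)): returned '33', offset=11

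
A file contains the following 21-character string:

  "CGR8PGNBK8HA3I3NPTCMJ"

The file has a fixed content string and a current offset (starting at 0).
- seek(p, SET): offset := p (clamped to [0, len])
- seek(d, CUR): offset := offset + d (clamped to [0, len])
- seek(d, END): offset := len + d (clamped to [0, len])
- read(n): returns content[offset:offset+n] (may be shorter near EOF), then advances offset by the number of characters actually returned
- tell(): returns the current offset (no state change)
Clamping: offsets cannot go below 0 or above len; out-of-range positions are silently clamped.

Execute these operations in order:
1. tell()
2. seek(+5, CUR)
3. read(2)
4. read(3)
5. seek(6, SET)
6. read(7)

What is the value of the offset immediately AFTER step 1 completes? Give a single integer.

After 1 (tell()): offset=0

Answer: 0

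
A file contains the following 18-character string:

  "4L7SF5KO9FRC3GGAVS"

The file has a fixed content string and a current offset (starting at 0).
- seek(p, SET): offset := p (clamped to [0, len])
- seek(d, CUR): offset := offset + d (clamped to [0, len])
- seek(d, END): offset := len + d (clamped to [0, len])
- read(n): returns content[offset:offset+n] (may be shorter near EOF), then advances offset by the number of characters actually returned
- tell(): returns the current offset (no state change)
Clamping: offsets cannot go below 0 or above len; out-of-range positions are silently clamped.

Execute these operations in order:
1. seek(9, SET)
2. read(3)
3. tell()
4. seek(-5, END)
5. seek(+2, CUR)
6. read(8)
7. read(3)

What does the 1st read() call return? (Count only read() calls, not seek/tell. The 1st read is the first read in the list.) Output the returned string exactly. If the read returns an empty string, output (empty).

After 1 (seek(9, SET)): offset=9
After 2 (read(3)): returned 'FRC', offset=12
After 3 (tell()): offset=12
After 4 (seek(-5, END)): offset=13
After 5 (seek(+2, CUR)): offset=15
After 6 (read(8)): returned 'AVS', offset=18
After 7 (read(3)): returned '', offset=18

Answer: FRC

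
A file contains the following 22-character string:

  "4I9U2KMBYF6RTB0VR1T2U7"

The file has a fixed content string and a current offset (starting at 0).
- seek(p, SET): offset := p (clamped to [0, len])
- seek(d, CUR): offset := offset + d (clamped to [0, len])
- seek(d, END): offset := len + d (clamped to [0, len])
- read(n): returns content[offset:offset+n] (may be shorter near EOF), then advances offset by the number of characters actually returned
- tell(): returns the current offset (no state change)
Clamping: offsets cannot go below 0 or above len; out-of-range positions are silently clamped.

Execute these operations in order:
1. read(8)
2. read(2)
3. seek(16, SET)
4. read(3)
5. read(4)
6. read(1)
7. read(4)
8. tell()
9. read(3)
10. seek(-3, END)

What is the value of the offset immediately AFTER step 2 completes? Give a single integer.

Answer: 10

Derivation:
After 1 (read(8)): returned '4I9U2KMB', offset=8
After 2 (read(2)): returned 'YF', offset=10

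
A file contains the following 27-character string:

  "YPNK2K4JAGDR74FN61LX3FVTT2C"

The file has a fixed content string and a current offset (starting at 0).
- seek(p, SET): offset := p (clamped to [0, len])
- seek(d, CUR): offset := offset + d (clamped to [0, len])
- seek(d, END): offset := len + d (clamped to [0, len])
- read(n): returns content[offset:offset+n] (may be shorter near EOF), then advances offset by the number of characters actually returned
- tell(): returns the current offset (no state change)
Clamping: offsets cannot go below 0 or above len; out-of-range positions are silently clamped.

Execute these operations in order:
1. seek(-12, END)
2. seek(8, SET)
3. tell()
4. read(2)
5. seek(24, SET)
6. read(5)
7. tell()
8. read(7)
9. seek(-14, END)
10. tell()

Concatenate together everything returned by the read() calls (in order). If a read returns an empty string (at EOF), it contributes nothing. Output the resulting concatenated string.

After 1 (seek(-12, END)): offset=15
After 2 (seek(8, SET)): offset=8
After 3 (tell()): offset=8
After 4 (read(2)): returned 'AG', offset=10
After 5 (seek(24, SET)): offset=24
After 6 (read(5)): returned 'T2C', offset=27
After 7 (tell()): offset=27
After 8 (read(7)): returned '', offset=27
After 9 (seek(-14, END)): offset=13
After 10 (tell()): offset=13

Answer: AGT2C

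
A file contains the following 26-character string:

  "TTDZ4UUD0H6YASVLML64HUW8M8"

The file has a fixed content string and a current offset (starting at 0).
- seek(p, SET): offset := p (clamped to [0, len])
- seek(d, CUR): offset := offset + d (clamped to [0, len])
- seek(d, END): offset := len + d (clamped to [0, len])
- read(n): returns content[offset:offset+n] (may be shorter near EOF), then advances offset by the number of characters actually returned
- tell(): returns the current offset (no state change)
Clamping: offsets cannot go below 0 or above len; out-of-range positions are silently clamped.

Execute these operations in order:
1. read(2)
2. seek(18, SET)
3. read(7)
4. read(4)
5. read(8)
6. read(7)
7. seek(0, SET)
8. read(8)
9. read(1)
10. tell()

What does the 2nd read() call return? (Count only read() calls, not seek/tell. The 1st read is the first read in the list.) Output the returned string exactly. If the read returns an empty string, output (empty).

After 1 (read(2)): returned 'TT', offset=2
After 2 (seek(18, SET)): offset=18
After 3 (read(7)): returned '64HUW8M', offset=25
After 4 (read(4)): returned '8', offset=26
After 5 (read(8)): returned '', offset=26
After 6 (read(7)): returned '', offset=26
After 7 (seek(0, SET)): offset=0
After 8 (read(8)): returned 'TTDZ4UUD', offset=8
After 9 (read(1)): returned '0', offset=9
After 10 (tell()): offset=9

Answer: 64HUW8M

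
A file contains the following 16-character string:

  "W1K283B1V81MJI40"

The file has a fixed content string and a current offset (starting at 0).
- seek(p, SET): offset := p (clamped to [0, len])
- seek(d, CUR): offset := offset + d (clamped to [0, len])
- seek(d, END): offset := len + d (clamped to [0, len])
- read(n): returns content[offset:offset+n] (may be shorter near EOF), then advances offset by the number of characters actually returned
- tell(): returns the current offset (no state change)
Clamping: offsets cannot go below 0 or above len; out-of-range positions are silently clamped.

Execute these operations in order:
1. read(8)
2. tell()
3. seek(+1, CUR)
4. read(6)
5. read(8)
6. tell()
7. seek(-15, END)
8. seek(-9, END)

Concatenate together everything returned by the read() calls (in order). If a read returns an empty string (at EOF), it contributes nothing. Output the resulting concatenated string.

Answer: W1K283B181MJI40

Derivation:
After 1 (read(8)): returned 'W1K283B1', offset=8
After 2 (tell()): offset=8
After 3 (seek(+1, CUR)): offset=9
After 4 (read(6)): returned '81MJI4', offset=15
After 5 (read(8)): returned '0', offset=16
After 6 (tell()): offset=16
After 7 (seek(-15, END)): offset=1
After 8 (seek(-9, END)): offset=7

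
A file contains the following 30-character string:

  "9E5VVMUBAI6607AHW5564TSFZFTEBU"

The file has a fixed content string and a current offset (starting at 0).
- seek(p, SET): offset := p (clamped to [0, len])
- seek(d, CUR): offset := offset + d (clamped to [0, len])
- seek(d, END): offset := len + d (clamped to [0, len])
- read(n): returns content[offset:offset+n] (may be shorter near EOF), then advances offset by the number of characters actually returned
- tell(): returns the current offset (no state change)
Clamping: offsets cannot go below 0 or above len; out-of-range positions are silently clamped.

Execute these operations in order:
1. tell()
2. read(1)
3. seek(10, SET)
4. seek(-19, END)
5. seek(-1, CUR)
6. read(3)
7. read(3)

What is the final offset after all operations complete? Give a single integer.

Answer: 16

Derivation:
After 1 (tell()): offset=0
After 2 (read(1)): returned '9', offset=1
After 3 (seek(10, SET)): offset=10
After 4 (seek(-19, END)): offset=11
After 5 (seek(-1, CUR)): offset=10
After 6 (read(3)): returned '660', offset=13
After 7 (read(3)): returned '7AH', offset=16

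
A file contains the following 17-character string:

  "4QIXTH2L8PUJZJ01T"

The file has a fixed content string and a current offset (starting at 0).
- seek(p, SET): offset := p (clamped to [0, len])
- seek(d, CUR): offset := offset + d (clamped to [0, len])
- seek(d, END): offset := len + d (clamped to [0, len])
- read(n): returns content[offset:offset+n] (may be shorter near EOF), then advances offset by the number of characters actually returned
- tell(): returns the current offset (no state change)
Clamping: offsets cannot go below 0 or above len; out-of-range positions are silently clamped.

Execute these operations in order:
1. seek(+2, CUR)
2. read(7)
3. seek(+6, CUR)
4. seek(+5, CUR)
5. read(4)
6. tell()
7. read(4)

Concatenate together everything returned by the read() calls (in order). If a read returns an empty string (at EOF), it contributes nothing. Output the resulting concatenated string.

After 1 (seek(+2, CUR)): offset=2
After 2 (read(7)): returned 'IXTH2L8', offset=9
After 3 (seek(+6, CUR)): offset=15
After 4 (seek(+5, CUR)): offset=17
After 5 (read(4)): returned '', offset=17
After 6 (tell()): offset=17
After 7 (read(4)): returned '', offset=17

Answer: IXTH2L8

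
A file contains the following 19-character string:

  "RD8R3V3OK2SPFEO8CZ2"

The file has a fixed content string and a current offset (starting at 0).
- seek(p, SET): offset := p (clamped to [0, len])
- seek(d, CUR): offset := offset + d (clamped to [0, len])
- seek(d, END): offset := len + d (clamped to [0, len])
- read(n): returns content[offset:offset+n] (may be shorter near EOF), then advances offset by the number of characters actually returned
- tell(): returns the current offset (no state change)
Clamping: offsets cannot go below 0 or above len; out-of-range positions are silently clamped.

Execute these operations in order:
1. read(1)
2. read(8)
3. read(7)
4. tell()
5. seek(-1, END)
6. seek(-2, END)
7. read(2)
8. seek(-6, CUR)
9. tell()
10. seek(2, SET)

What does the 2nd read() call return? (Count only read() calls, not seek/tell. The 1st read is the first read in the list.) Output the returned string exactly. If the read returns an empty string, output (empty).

After 1 (read(1)): returned 'R', offset=1
After 2 (read(8)): returned 'D8R3V3OK', offset=9
After 3 (read(7)): returned '2SPFEO8', offset=16
After 4 (tell()): offset=16
After 5 (seek(-1, END)): offset=18
After 6 (seek(-2, END)): offset=17
After 7 (read(2)): returned 'Z2', offset=19
After 8 (seek(-6, CUR)): offset=13
After 9 (tell()): offset=13
After 10 (seek(2, SET)): offset=2

Answer: D8R3V3OK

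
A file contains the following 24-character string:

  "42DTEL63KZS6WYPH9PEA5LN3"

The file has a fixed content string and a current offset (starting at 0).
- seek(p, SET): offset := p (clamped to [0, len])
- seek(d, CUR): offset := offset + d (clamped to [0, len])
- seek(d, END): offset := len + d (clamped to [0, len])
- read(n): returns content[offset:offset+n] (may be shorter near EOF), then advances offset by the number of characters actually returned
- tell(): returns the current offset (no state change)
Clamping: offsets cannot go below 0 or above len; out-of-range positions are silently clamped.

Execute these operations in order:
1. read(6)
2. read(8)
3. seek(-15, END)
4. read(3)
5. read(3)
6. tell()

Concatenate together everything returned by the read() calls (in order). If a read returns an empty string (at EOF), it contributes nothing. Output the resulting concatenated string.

After 1 (read(6)): returned '42DTEL', offset=6
After 2 (read(8)): returned '63KZS6WY', offset=14
After 3 (seek(-15, END)): offset=9
After 4 (read(3)): returned 'ZS6', offset=12
After 5 (read(3)): returned 'WYP', offset=15
After 6 (tell()): offset=15

Answer: 42DTEL63KZS6WYZS6WYP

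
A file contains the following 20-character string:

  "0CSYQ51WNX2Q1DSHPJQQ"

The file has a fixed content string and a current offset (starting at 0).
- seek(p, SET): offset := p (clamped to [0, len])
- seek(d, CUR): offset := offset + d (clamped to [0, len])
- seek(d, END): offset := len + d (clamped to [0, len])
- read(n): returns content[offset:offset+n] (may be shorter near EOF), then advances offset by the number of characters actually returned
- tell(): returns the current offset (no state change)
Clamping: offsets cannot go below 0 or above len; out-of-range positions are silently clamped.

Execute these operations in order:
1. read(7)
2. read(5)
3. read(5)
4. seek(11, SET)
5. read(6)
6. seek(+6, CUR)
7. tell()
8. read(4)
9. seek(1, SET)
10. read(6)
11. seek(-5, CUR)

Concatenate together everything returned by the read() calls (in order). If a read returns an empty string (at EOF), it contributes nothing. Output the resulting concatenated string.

Answer: 0CSYQ51WNX2Q1DSHPQ1DSHPCSYQ51

Derivation:
After 1 (read(7)): returned '0CSYQ51', offset=7
After 2 (read(5)): returned 'WNX2Q', offset=12
After 3 (read(5)): returned '1DSHP', offset=17
After 4 (seek(11, SET)): offset=11
After 5 (read(6)): returned 'Q1DSHP', offset=17
After 6 (seek(+6, CUR)): offset=20
After 7 (tell()): offset=20
After 8 (read(4)): returned '', offset=20
After 9 (seek(1, SET)): offset=1
After 10 (read(6)): returned 'CSYQ51', offset=7
After 11 (seek(-5, CUR)): offset=2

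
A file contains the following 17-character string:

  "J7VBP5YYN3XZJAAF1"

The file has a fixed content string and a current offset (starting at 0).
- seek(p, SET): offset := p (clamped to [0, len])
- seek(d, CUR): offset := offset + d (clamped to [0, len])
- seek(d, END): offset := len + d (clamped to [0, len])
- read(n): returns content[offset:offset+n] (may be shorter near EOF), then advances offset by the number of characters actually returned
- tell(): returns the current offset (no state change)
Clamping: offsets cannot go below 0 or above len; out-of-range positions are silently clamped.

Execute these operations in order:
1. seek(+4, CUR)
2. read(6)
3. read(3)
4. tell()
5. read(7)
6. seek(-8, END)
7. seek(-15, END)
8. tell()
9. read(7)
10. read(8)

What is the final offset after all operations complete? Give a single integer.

After 1 (seek(+4, CUR)): offset=4
After 2 (read(6)): returned 'P5YYN3', offset=10
After 3 (read(3)): returned 'XZJ', offset=13
After 4 (tell()): offset=13
After 5 (read(7)): returned 'AAF1', offset=17
After 6 (seek(-8, END)): offset=9
After 7 (seek(-15, END)): offset=2
After 8 (tell()): offset=2
After 9 (read(7)): returned 'VBP5YYN', offset=9
After 10 (read(8)): returned '3XZJAAF1', offset=17

Answer: 17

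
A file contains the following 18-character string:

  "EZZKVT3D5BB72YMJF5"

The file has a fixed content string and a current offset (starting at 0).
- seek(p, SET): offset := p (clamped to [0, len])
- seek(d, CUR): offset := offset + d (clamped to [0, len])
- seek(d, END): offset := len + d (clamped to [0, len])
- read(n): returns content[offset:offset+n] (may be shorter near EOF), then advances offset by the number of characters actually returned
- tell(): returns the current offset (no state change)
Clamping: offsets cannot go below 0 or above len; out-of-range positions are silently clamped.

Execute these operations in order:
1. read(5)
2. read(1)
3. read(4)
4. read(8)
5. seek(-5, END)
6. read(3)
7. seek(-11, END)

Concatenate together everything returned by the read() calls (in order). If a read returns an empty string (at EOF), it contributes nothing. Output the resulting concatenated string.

Answer: EZZKVT3D5BB72YMJF5YMJ

Derivation:
After 1 (read(5)): returned 'EZZKV', offset=5
After 2 (read(1)): returned 'T', offset=6
After 3 (read(4)): returned '3D5B', offset=10
After 4 (read(8)): returned 'B72YMJF5', offset=18
After 5 (seek(-5, END)): offset=13
After 6 (read(3)): returned 'YMJ', offset=16
After 7 (seek(-11, END)): offset=7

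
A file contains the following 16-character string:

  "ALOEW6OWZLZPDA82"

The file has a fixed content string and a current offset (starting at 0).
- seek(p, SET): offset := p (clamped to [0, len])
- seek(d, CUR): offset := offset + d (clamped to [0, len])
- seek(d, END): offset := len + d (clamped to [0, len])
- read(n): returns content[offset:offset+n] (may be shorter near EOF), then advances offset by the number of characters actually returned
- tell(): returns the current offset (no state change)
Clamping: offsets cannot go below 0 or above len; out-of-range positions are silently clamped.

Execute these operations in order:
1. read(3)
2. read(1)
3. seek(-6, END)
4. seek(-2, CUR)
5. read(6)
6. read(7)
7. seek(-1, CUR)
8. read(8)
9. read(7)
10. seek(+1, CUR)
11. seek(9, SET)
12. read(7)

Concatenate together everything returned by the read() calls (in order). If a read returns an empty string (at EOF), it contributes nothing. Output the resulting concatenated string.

After 1 (read(3)): returned 'ALO', offset=3
After 2 (read(1)): returned 'E', offset=4
After 3 (seek(-6, END)): offset=10
After 4 (seek(-2, CUR)): offset=8
After 5 (read(6)): returned 'ZLZPDA', offset=14
After 6 (read(7)): returned '82', offset=16
After 7 (seek(-1, CUR)): offset=15
After 8 (read(8)): returned '2', offset=16
After 9 (read(7)): returned '', offset=16
After 10 (seek(+1, CUR)): offset=16
After 11 (seek(9, SET)): offset=9
After 12 (read(7)): returned 'LZPDA82', offset=16

Answer: ALOEZLZPDA822LZPDA82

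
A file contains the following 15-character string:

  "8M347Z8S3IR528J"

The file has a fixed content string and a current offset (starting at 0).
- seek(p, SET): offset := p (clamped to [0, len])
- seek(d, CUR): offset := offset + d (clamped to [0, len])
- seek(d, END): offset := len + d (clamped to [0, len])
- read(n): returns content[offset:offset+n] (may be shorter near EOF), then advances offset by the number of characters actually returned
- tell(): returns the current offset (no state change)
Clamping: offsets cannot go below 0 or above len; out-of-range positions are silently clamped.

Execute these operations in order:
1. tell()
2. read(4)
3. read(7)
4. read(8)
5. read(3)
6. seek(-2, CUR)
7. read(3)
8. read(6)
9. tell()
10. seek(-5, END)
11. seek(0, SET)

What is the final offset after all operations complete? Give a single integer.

After 1 (tell()): offset=0
After 2 (read(4)): returned '8M34', offset=4
After 3 (read(7)): returned '7Z8S3IR', offset=11
After 4 (read(8)): returned '528J', offset=15
After 5 (read(3)): returned '', offset=15
After 6 (seek(-2, CUR)): offset=13
After 7 (read(3)): returned '8J', offset=15
After 8 (read(6)): returned '', offset=15
After 9 (tell()): offset=15
After 10 (seek(-5, END)): offset=10
After 11 (seek(0, SET)): offset=0

Answer: 0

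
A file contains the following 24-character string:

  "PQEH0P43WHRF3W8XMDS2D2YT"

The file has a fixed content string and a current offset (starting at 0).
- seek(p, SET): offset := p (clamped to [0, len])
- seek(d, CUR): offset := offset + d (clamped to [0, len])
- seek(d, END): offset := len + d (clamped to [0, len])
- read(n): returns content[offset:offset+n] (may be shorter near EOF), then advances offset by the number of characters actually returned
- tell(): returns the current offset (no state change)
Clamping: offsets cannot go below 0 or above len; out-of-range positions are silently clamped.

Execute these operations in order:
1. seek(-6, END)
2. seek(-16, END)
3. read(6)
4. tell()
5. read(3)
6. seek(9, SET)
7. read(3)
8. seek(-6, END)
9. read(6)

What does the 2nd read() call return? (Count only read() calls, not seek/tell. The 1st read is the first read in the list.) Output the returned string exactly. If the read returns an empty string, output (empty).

After 1 (seek(-6, END)): offset=18
After 2 (seek(-16, END)): offset=8
After 3 (read(6)): returned 'WHRF3W', offset=14
After 4 (tell()): offset=14
After 5 (read(3)): returned '8XM', offset=17
After 6 (seek(9, SET)): offset=9
After 7 (read(3)): returned 'HRF', offset=12
After 8 (seek(-6, END)): offset=18
After 9 (read(6)): returned 'S2D2YT', offset=24

Answer: 8XM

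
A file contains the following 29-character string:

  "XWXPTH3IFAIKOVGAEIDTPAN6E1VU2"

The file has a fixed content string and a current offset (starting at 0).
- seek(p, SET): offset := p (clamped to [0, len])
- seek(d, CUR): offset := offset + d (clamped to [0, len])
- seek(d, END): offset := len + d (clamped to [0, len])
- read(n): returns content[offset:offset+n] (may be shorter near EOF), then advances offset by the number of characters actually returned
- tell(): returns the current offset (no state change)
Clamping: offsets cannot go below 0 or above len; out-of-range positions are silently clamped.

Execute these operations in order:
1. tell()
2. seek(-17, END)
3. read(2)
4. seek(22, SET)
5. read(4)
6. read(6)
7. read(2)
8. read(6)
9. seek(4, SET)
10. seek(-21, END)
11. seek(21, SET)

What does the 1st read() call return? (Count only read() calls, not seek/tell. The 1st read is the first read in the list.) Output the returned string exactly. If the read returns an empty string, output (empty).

Answer: OV

Derivation:
After 1 (tell()): offset=0
After 2 (seek(-17, END)): offset=12
After 3 (read(2)): returned 'OV', offset=14
After 4 (seek(22, SET)): offset=22
After 5 (read(4)): returned 'N6E1', offset=26
After 6 (read(6)): returned 'VU2', offset=29
After 7 (read(2)): returned '', offset=29
After 8 (read(6)): returned '', offset=29
After 9 (seek(4, SET)): offset=4
After 10 (seek(-21, END)): offset=8
After 11 (seek(21, SET)): offset=21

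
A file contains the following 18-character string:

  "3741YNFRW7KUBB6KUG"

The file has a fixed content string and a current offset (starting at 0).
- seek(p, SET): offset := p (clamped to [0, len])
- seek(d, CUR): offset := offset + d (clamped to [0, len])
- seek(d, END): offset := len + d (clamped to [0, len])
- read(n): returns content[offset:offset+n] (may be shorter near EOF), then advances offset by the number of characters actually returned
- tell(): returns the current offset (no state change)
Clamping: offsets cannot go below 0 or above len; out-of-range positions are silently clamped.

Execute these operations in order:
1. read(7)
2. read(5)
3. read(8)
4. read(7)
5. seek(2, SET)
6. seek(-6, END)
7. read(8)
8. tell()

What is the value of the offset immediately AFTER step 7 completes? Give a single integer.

After 1 (read(7)): returned '3741YNF', offset=7
After 2 (read(5)): returned 'RW7KU', offset=12
After 3 (read(8)): returned 'BB6KUG', offset=18
After 4 (read(7)): returned '', offset=18
After 5 (seek(2, SET)): offset=2
After 6 (seek(-6, END)): offset=12
After 7 (read(8)): returned 'BB6KUG', offset=18

Answer: 18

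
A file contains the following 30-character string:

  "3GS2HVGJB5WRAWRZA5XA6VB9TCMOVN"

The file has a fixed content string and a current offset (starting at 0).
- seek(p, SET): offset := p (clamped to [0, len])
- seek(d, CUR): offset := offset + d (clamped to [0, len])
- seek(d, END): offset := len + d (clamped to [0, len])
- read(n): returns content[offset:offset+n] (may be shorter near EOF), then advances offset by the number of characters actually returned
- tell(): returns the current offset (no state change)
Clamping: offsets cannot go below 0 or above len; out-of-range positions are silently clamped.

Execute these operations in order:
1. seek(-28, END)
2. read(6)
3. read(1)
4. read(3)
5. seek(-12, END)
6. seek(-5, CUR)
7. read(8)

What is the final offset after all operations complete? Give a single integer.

After 1 (seek(-28, END)): offset=2
After 2 (read(6)): returned 'S2HVGJ', offset=8
After 3 (read(1)): returned 'B', offset=9
After 4 (read(3)): returned '5WR', offset=12
After 5 (seek(-12, END)): offset=18
After 6 (seek(-5, CUR)): offset=13
After 7 (read(8)): returned 'WRZA5XA6', offset=21

Answer: 21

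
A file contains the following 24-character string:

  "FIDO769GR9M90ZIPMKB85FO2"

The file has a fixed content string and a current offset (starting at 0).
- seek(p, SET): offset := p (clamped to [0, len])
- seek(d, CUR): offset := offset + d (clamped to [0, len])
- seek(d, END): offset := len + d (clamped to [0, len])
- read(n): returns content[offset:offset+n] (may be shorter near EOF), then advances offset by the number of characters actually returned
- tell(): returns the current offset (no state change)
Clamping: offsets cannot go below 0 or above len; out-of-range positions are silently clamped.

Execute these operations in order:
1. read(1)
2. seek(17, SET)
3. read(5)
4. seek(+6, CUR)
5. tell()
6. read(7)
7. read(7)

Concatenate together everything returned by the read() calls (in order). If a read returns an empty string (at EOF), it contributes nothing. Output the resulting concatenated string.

After 1 (read(1)): returned 'F', offset=1
After 2 (seek(17, SET)): offset=17
After 3 (read(5)): returned 'KB85F', offset=22
After 4 (seek(+6, CUR)): offset=24
After 5 (tell()): offset=24
After 6 (read(7)): returned '', offset=24
After 7 (read(7)): returned '', offset=24

Answer: FKB85F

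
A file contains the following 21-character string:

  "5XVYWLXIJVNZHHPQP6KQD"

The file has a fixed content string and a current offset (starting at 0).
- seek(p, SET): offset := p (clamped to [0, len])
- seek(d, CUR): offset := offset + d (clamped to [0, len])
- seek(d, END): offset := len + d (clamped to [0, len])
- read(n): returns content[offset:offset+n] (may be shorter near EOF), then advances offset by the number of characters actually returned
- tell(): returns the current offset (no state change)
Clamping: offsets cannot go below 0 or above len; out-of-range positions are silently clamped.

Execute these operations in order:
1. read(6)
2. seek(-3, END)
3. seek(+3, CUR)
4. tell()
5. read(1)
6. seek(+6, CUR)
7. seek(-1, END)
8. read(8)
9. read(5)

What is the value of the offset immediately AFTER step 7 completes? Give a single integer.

After 1 (read(6)): returned '5XVYWL', offset=6
After 2 (seek(-3, END)): offset=18
After 3 (seek(+3, CUR)): offset=21
After 4 (tell()): offset=21
After 5 (read(1)): returned '', offset=21
After 6 (seek(+6, CUR)): offset=21
After 7 (seek(-1, END)): offset=20

Answer: 20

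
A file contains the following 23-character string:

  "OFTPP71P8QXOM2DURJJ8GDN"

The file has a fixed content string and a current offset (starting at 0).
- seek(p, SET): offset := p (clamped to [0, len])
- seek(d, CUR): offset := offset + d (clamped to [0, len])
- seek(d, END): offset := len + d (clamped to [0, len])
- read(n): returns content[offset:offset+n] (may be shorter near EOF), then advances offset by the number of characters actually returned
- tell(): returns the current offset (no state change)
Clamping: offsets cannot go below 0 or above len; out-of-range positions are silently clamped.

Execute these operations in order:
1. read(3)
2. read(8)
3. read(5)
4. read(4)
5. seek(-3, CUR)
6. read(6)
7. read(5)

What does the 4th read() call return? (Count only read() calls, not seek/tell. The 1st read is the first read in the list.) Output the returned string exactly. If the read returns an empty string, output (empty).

Answer: RJJ8

Derivation:
After 1 (read(3)): returned 'OFT', offset=3
After 2 (read(8)): returned 'PP71P8QX', offset=11
After 3 (read(5)): returned 'OM2DU', offset=16
After 4 (read(4)): returned 'RJJ8', offset=20
After 5 (seek(-3, CUR)): offset=17
After 6 (read(6)): returned 'JJ8GDN', offset=23
After 7 (read(5)): returned '', offset=23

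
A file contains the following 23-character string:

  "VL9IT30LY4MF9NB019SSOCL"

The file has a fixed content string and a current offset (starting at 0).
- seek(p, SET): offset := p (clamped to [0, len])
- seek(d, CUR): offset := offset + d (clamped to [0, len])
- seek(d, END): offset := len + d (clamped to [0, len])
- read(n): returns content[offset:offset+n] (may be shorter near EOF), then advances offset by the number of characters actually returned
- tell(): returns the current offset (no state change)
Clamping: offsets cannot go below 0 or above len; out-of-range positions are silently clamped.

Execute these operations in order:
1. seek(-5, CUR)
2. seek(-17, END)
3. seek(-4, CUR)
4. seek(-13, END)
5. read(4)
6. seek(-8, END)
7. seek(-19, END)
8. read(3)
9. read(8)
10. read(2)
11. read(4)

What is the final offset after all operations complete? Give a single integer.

Answer: 21

Derivation:
After 1 (seek(-5, CUR)): offset=0
After 2 (seek(-17, END)): offset=6
After 3 (seek(-4, CUR)): offset=2
After 4 (seek(-13, END)): offset=10
After 5 (read(4)): returned 'MF9N', offset=14
After 6 (seek(-8, END)): offset=15
After 7 (seek(-19, END)): offset=4
After 8 (read(3)): returned 'T30', offset=7
After 9 (read(8)): returned 'LY4MF9NB', offset=15
After 10 (read(2)): returned '01', offset=17
After 11 (read(4)): returned '9SSO', offset=21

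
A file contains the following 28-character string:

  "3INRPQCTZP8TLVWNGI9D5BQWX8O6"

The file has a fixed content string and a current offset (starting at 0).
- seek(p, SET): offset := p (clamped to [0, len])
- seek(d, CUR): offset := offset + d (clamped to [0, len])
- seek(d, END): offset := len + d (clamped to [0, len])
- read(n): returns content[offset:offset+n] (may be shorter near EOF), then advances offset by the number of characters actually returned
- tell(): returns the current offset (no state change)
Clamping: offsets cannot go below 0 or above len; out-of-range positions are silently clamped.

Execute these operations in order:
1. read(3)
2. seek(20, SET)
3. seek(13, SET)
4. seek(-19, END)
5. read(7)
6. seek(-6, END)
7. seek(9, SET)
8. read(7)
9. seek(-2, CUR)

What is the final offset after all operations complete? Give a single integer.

After 1 (read(3)): returned '3IN', offset=3
After 2 (seek(20, SET)): offset=20
After 3 (seek(13, SET)): offset=13
After 4 (seek(-19, END)): offset=9
After 5 (read(7)): returned 'P8TLVWN', offset=16
After 6 (seek(-6, END)): offset=22
After 7 (seek(9, SET)): offset=9
After 8 (read(7)): returned 'P8TLVWN', offset=16
After 9 (seek(-2, CUR)): offset=14

Answer: 14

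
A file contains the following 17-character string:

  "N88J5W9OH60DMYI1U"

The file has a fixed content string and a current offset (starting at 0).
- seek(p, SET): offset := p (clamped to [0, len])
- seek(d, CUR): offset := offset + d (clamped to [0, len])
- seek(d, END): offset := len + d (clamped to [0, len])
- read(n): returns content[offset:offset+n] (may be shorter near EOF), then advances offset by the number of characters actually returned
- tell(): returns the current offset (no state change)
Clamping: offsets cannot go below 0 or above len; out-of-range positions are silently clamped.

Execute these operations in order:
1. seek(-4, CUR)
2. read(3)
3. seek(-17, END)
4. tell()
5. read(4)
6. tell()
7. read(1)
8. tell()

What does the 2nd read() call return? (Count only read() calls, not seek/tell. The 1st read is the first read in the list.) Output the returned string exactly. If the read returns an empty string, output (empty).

After 1 (seek(-4, CUR)): offset=0
After 2 (read(3)): returned 'N88', offset=3
After 3 (seek(-17, END)): offset=0
After 4 (tell()): offset=0
After 5 (read(4)): returned 'N88J', offset=4
After 6 (tell()): offset=4
After 7 (read(1)): returned '5', offset=5
After 8 (tell()): offset=5

Answer: N88J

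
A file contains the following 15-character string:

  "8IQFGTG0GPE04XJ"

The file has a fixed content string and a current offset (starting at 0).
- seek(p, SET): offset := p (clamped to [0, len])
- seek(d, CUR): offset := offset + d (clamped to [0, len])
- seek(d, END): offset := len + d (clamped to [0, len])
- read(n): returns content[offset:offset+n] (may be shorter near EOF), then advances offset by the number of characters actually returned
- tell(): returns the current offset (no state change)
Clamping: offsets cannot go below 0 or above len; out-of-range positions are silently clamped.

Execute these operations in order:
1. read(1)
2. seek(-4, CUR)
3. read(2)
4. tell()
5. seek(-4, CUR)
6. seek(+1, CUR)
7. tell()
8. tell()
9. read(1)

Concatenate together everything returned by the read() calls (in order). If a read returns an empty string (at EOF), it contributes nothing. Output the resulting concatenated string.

Answer: 88II

Derivation:
After 1 (read(1)): returned '8', offset=1
After 2 (seek(-4, CUR)): offset=0
After 3 (read(2)): returned '8I', offset=2
After 4 (tell()): offset=2
After 5 (seek(-4, CUR)): offset=0
After 6 (seek(+1, CUR)): offset=1
After 7 (tell()): offset=1
After 8 (tell()): offset=1
After 9 (read(1)): returned 'I', offset=2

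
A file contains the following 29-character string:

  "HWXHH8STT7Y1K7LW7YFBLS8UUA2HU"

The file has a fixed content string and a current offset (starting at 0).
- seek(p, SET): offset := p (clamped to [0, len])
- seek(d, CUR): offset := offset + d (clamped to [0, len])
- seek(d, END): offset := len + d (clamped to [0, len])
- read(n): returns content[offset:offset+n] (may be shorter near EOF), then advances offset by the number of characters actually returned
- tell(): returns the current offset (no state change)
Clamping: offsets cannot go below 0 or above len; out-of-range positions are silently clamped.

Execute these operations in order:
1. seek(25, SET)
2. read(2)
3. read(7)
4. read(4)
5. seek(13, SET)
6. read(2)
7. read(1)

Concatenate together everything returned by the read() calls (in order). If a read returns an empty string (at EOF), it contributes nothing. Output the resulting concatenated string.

Answer: A2HU7LW

Derivation:
After 1 (seek(25, SET)): offset=25
After 2 (read(2)): returned 'A2', offset=27
After 3 (read(7)): returned 'HU', offset=29
After 4 (read(4)): returned '', offset=29
After 5 (seek(13, SET)): offset=13
After 6 (read(2)): returned '7L', offset=15
After 7 (read(1)): returned 'W', offset=16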